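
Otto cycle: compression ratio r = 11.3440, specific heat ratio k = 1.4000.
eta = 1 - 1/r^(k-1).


r^(k-1) = 2.6418
eta = 1 - 1/2.6418 = 0.6215 = 62.1476%

62.1476%


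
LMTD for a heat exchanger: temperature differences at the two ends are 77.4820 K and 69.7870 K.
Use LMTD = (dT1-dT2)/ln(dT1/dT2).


dT1/dT2 = 1.1103
ln(dT1/dT2) = 0.1046
LMTD = 7.6950 / 0.1046 = 73.5674 K

73.5674 K


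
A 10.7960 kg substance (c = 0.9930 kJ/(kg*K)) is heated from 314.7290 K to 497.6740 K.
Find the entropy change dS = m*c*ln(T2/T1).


T2/T1 = 1.5813
ln(T2/T1) = 0.4582
dS = 10.7960 * 0.9930 * 0.4582 = 4.9125 kJ/K

4.9125 kJ/K


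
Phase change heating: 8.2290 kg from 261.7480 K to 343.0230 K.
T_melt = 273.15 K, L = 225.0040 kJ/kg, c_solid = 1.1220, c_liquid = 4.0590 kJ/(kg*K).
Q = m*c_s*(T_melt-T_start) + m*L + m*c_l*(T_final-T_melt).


Q1 (sensible, solid) = 8.2290 * 1.1220 * 11.4020 = 105.2740 kJ
Q2 (latent) = 8.2290 * 225.0040 = 1851.5579 kJ
Q3 (sensible, liquid) = 8.2290 * 4.0590 * 69.8730 = 2333.8638 kJ
Q_total = 4290.6957 kJ

4290.6957 kJ


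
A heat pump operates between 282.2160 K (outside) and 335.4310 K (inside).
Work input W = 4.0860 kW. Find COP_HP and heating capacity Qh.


COP = 335.4310 / 53.2150 = 6.3033
Qh = 6.3033 * 4.0860 = 25.7554 kW

COP = 6.3033, Qh = 25.7554 kW


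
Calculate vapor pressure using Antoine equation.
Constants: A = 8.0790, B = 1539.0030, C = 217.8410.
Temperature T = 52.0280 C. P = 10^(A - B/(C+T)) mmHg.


C+T = 269.8690
B/(C+T) = 5.7028
log10(P) = 8.0790 - 5.7028 = 2.3762
P = 10^2.3762 = 237.8055 mmHg

237.8055 mmHg


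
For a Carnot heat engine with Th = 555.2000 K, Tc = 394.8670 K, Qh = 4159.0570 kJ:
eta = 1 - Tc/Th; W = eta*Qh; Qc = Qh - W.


eta = 1 - 394.8670/555.2000 = 0.2888
W = 0.2888 * 4159.0570 = 1201.0700 kJ
Qc = 4159.0570 - 1201.0700 = 2957.9870 kJ

eta = 28.8784%, W = 1201.0700 kJ, Qc = 2957.9870 kJ


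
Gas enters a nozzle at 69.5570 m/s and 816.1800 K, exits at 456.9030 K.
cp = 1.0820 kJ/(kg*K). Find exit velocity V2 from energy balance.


dT = 359.2770 K
2*cp*1000*dT = 777475.4280
V1^2 = 4838.1762
V2 = sqrt(782313.6042) = 884.4849 m/s

884.4849 m/s


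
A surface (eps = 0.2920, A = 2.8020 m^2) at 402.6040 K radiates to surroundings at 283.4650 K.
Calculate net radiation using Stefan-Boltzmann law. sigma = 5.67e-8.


T^4 = 2.6273e+10
Tsurr^4 = 6.4565e+09
Q = 0.2920 * 5.67e-8 * 2.8020 * 1.9817e+10 = 919.3150 W

919.3150 W


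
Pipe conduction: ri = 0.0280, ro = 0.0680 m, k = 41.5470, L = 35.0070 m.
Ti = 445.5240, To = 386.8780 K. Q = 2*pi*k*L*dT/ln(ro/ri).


dT = 58.6460 K
ln(ro/ri) = 0.8873
Q = 2*pi*41.5470*35.0070*58.6460 / 0.8873 = 604005.3475 W

604005.3475 W


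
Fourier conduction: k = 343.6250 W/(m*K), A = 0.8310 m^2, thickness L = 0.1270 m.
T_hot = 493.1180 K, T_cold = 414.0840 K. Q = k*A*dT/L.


dT = 79.0340 K
Q = 343.6250 * 0.8310 * 79.0340 / 0.1270 = 177703.5150 W

177703.5150 W


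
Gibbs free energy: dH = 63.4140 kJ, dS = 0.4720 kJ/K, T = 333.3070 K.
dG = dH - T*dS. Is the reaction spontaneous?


T*dS = 333.3070 * 0.4720 = 157.3209 kJ
dG = 63.4140 - 157.3209 = -93.9069 kJ (spontaneous)

dG = -93.9069 kJ, spontaneous


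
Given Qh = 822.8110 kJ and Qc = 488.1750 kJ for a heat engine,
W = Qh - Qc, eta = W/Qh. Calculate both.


W = 822.8110 - 488.1750 = 334.6360 kJ
eta = 334.6360 / 822.8110 = 0.4067 = 40.6699%

W = 334.6360 kJ, eta = 40.6699%


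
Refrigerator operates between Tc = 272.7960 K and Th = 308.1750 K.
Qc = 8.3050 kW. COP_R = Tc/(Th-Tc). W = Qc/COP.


COP = 272.7960 / 35.3790 = 7.7107
W = 8.3050 / 7.7107 = 1.0771 kW

COP = 7.7107, W = 1.0771 kW


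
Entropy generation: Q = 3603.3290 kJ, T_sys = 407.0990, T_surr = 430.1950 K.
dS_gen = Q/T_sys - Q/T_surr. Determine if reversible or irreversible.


dS_sys = 3603.3290/407.0990 = 8.8512 kJ/K
dS_surr = -3603.3290/430.1950 = -8.3760 kJ/K
dS_gen = 8.8512 - 8.3760 = 0.4752 kJ/K (irreversible)

dS_gen = 0.4752 kJ/K, irreversible


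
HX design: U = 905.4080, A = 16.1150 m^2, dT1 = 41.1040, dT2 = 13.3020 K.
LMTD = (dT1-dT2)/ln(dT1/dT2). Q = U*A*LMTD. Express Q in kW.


LMTD = 24.6430 K
Q = 905.4080 * 16.1150 * 24.6430 = 359557.2332 W = 359.5572 kW

359.5572 kW


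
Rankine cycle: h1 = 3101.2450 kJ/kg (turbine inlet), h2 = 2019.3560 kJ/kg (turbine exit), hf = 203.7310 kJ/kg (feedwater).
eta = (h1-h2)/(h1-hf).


W = 1081.8890 kJ/kg
Q_in = 2897.5140 kJ/kg
eta = 0.3734 = 37.3385%

eta = 37.3385%


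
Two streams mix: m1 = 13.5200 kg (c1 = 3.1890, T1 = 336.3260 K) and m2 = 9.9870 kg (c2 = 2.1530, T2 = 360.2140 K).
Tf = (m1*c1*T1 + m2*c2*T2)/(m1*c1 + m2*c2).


num = 22246.1151
den = 64.6173
Tf = 344.2750 K

344.2750 K


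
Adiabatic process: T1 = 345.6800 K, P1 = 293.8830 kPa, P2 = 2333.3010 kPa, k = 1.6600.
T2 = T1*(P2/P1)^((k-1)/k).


(k-1)/k = 0.3976
(P2/P1)^exp = 2.2790
T2 = 345.6800 * 2.2790 = 787.8156 K

787.8156 K


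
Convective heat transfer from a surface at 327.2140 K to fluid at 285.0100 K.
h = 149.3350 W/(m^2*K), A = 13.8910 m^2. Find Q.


dT = 42.2040 K
Q = 149.3350 * 13.8910 * 42.2040 = 87548.5045 W

87548.5045 W


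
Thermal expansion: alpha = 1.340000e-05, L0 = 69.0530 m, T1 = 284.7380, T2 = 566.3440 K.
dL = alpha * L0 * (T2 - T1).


dT = 281.6060 K
dL = 1.340000e-05 * 69.0530 * 281.6060 = 0.260573 m
L_final = 69.313573 m

dL = 0.260573 m


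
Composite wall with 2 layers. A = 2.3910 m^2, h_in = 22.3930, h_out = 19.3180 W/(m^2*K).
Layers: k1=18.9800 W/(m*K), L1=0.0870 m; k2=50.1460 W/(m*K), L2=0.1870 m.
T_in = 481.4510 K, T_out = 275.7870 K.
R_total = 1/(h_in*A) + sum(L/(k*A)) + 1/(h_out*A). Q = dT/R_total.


R_conv_in = 1/(22.3930*2.3910) = 0.0187
R_1 = 0.0870/(18.9800*2.3910) = 0.0019
R_2 = 0.1870/(50.1460*2.3910) = 0.0016
R_conv_out = 1/(19.3180*2.3910) = 0.0217
R_total = 0.0438 K/W
Q = 205.6640 / 0.0438 = 4695.1176 W

R_total = 0.0438 K/W, Q = 4695.1176 W


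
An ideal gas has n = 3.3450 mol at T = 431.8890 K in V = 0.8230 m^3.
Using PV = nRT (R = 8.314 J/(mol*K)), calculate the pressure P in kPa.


P = nRT/V = 3.3450 * 8.314 * 431.8890 / 0.8230
= 12010.9756 / 0.8230 = 14594.1380 Pa = 14.5941 kPa

14.5941 kPa


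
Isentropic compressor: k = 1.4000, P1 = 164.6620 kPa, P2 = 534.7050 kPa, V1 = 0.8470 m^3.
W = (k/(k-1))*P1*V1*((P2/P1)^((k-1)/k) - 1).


(k-1)/k = 0.2857
(P2/P1)^exp = 1.4001
W = 3.5000 * 164.6620 * 0.8470 * (1.4001 - 1) = 195.2889 kJ

195.2889 kJ


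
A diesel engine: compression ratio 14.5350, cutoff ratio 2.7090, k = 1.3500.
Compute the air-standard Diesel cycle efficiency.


r^(k-1) = 2.5518
rc^k = 3.8397
eta = 0.5177 = 51.7670%

51.7670%


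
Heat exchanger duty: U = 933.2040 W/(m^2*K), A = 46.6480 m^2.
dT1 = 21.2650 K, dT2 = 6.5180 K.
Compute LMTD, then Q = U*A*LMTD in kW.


LMTD = 12.4711 K
Q = 933.2040 * 46.6480 * 12.4711 = 542892.7053 W = 542.8927 kW

542.8927 kW


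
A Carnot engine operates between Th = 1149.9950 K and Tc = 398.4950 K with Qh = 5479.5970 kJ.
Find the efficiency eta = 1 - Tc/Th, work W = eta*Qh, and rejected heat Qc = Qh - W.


eta = 1 - 398.4950/1149.9950 = 0.6535
W = 0.6535 * 5479.5970 = 3580.8131 kJ
Qc = 5479.5970 - 3580.8131 = 1898.7839 kJ

eta = 65.3481%, W = 3580.8131 kJ, Qc = 1898.7839 kJ


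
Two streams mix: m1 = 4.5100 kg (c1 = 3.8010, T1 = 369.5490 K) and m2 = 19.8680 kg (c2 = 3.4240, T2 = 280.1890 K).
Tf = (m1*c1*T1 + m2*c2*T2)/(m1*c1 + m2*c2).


num = 25395.7037
den = 85.1705
Tf = 298.1747 K

298.1747 K


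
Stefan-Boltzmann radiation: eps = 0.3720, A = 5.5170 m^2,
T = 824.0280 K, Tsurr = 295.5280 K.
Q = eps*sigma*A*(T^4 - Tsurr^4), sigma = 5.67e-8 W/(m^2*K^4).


T^4 = 4.6107e+11
Tsurr^4 = 7.6277e+09
Q = 0.3720 * 5.67e-8 * 5.5170 * 4.5344e+11 = 52765.7392 W

52765.7392 W


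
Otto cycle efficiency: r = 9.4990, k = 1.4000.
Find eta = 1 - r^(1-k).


r^(k-1) = 2.4608
eta = 1 - 1/2.4608 = 0.5936 = 59.3623%

59.3623%


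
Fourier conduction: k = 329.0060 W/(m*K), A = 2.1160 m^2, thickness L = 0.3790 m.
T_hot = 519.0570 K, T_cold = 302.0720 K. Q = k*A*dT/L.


dT = 216.9850 K
Q = 329.0060 * 2.1160 * 216.9850 / 0.3790 = 398574.9350 W

398574.9350 W


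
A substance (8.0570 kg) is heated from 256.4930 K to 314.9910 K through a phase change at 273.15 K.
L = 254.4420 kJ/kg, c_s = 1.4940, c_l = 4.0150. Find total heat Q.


Q1 (sensible, solid) = 8.0570 * 1.4940 * 16.6570 = 200.5029 kJ
Q2 (latent) = 8.0570 * 254.4420 = 2050.0392 kJ
Q3 (sensible, liquid) = 8.0570 * 4.0150 * 41.8410 = 1353.5084 kJ
Q_total = 3604.0506 kJ

3604.0506 kJ


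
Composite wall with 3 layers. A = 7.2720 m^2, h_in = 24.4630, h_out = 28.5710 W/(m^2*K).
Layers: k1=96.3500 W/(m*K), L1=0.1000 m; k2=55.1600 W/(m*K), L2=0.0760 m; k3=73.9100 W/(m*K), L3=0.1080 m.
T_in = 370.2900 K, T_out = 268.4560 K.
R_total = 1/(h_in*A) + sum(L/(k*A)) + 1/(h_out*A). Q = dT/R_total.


R_conv_in = 1/(24.4630*7.2720) = 0.0056
R_1 = 0.1000/(96.3500*7.2720) = 0.0001
R_2 = 0.0760/(55.1600*7.2720) = 0.0002
R_3 = 0.1080/(73.9100*7.2720) = 0.0002
R_conv_out = 1/(28.5710*7.2720) = 0.0048
R_total = 0.0110 K/W
Q = 101.8340 / 0.0110 = 9285.0864 W

R_total = 0.0110 K/W, Q = 9285.0864 W


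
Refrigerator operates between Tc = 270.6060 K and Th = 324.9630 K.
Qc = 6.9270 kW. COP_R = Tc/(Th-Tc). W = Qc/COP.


COP = 270.6060 / 54.3570 = 4.9783
W = 6.9270 / 4.9783 = 1.3914 kW

COP = 4.9783, W = 1.3914 kW


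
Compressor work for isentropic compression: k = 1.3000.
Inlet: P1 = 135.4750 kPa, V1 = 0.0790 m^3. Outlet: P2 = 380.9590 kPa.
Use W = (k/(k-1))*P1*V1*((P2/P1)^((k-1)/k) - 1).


(k-1)/k = 0.2308
(P2/P1)^exp = 1.2695
W = 4.3333 * 135.4750 * 0.0790 * (1.2695 - 1) = 12.4970 kJ

12.4970 kJ


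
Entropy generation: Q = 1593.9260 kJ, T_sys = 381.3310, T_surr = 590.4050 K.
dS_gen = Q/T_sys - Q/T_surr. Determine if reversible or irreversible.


dS_sys = 1593.9260/381.3310 = 4.1799 kJ/K
dS_surr = -1593.9260/590.4050 = -2.6997 kJ/K
dS_gen = 4.1799 - 2.6997 = 1.4802 kJ/K (irreversible)

dS_gen = 1.4802 kJ/K, irreversible


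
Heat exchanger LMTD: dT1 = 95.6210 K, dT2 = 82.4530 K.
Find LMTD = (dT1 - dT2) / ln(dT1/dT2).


dT1/dT2 = 1.1597
ln(dT1/dT2) = 0.1482
LMTD = 13.1680 / 0.1482 = 88.8745 K

88.8745 K


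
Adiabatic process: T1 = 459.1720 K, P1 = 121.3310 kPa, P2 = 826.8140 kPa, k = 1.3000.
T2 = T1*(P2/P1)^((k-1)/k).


(k-1)/k = 0.2308
(P2/P1)^exp = 1.5572
T2 = 459.1720 * 1.5572 = 715.0012 K

715.0012 K


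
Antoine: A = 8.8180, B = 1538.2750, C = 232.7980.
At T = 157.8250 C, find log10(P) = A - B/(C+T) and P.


C+T = 390.6230
B/(C+T) = 3.9380
log10(P) = 8.8180 - 3.9380 = 4.8800
P = 10^4.8800 = 75857.0304 mmHg

75857.0304 mmHg


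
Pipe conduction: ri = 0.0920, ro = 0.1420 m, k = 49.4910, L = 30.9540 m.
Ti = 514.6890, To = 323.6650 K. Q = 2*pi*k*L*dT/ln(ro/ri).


dT = 191.0240 K
ln(ro/ri) = 0.4340
Q = 2*pi*49.4910*30.9540*191.0240 / 0.4340 = 4236259.6985 W

4236259.6985 W


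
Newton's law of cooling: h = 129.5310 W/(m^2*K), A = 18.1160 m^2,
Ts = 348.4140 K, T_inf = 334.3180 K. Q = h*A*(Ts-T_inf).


dT = 14.0960 K
Q = 129.5310 * 18.1160 * 14.0960 = 33077.4424 W

33077.4424 W


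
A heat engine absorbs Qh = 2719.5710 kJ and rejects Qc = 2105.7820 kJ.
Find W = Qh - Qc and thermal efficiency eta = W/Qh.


W = 2719.5710 - 2105.7820 = 613.7890 kJ
eta = 613.7890 / 2719.5710 = 0.2257 = 22.5693%

W = 613.7890 kJ, eta = 22.5693%


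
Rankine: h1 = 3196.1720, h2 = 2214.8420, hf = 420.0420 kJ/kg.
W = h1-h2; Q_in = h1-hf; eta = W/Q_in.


W = 981.3300 kJ/kg
Q_in = 2776.1300 kJ/kg
eta = 0.3535 = 35.3488%

eta = 35.3488%


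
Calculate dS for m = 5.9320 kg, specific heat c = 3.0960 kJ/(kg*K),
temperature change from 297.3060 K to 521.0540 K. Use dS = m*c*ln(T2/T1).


T2/T1 = 1.7526
ln(T2/T1) = 0.5611
dS = 5.9320 * 3.0960 * 0.5611 = 10.3047 kJ/K

10.3047 kJ/K


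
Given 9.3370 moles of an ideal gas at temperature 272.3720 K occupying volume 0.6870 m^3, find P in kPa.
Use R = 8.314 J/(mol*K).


P = nRT/V = 9.3370 * 8.314 * 272.3720 / 0.6870
= 21143.6440 / 0.6870 = 30776.7744 Pa = 30.7768 kPa

30.7768 kPa


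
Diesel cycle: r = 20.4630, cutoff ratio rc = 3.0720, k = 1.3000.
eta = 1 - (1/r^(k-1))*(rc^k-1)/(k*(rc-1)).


r^(k-1) = 2.4734
rc^k = 4.3018
eta = 0.5044 = 50.4409%

50.4409%


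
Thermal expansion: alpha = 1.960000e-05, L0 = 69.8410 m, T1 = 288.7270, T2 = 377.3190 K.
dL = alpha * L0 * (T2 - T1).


dT = 88.5920 K
dL = 1.960000e-05 * 69.8410 * 88.5920 = 0.121272 m
L_final = 69.962272 m

dL = 0.121272 m


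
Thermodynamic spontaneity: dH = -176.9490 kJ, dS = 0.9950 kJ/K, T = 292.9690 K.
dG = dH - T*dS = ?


T*dS = 292.9690 * 0.9950 = 291.5042 kJ
dG = -176.9490 - 291.5042 = -468.4532 kJ (spontaneous)

dG = -468.4532 kJ, spontaneous


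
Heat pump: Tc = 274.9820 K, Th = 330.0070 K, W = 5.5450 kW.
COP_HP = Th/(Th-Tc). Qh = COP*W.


COP = 330.0070 / 55.0250 = 5.9974
Qh = 5.9974 * 5.5450 = 33.2556 kW

COP = 5.9974, Qh = 33.2556 kW


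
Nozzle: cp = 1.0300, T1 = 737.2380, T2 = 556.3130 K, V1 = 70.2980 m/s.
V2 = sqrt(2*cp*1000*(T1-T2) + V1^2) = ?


dT = 180.9250 K
2*cp*1000*dT = 372705.5000
V1^2 = 4941.8088
V2 = sqrt(377647.3088) = 614.5302 m/s

614.5302 m/s


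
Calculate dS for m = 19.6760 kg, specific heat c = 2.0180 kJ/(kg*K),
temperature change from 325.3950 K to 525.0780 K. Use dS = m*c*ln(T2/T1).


T2/T1 = 1.6137
ln(T2/T1) = 0.4785
dS = 19.6760 * 2.0180 * 0.4785 = 18.9997 kJ/K

18.9997 kJ/K


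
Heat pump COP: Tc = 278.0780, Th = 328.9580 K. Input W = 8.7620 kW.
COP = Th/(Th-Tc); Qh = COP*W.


COP = 328.9580 / 50.8800 = 6.4654
Qh = 6.4654 * 8.7620 = 56.6496 kW

COP = 6.4654, Qh = 56.6496 kW


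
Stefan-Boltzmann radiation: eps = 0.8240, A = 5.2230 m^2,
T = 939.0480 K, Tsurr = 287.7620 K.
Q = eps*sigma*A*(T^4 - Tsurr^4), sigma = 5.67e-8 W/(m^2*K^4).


T^4 = 7.7759e+11
Tsurr^4 = 6.8570e+09
Q = 0.8240 * 5.67e-8 * 5.2230 * 7.7073e+11 = 188076.5978 W

188076.5978 W


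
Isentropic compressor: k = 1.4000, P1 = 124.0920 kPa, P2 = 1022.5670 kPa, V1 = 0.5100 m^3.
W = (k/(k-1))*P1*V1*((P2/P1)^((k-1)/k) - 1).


(k-1)/k = 0.2857
(P2/P1)^exp = 1.8268
W = 3.5000 * 124.0920 * 0.5100 * (1.8268 - 1) = 183.1475 kJ

183.1475 kJ


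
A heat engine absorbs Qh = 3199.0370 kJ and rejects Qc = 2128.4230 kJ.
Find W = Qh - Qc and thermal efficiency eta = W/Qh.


W = 3199.0370 - 2128.4230 = 1070.6140 kJ
eta = 1070.6140 / 3199.0370 = 0.3347 = 33.4668%

W = 1070.6140 kJ, eta = 33.4668%


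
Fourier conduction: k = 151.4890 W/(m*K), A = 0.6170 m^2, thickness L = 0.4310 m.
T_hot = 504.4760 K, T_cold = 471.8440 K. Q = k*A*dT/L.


dT = 32.6320 K
Q = 151.4890 * 0.6170 * 32.6320 / 0.4310 = 7076.7310 W

7076.7310 W


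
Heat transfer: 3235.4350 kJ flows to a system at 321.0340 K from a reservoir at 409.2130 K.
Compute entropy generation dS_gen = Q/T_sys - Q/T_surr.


dS_sys = 3235.4350/321.0340 = 10.0782 kJ/K
dS_surr = -3235.4350/409.2130 = -7.9065 kJ/K
dS_gen = 10.0782 - 7.9065 = 2.1717 kJ/K (irreversible)

dS_gen = 2.1717 kJ/K, irreversible


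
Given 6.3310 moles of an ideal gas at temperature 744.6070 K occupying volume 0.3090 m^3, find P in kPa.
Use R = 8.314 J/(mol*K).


P = nRT/V = 6.3310 * 8.314 * 744.6070 / 0.3090
= 39193.0849 / 0.3090 = 126838.4625 Pa = 126.8385 kPa

126.8385 kPa


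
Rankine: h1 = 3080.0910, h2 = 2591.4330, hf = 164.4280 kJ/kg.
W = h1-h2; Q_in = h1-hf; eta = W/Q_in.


W = 488.6580 kJ/kg
Q_in = 2915.6630 kJ/kg
eta = 0.1676 = 16.7598%

eta = 16.7598%


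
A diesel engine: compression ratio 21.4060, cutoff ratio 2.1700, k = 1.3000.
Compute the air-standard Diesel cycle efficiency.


r^(k-1) = 2.5070
rc^k = 2.7378
eta = 0.5443 = 54.4274%

54.4274%


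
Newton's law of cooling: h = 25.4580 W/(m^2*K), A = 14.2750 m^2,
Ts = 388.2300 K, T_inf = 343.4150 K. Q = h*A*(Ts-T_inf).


dT = 44.8150 K
Q = 25.4580 * 14.2750 * 44.8150 = 16286.3514 W

16286.3514 W


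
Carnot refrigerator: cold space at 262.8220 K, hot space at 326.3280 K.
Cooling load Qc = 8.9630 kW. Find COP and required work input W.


COP = 262.8220 / 63.5060 = 4.1385
W = 8.9630 / 4.1385 = 2.1657 kW

COP = 4.1385, W = 2.1657 kW


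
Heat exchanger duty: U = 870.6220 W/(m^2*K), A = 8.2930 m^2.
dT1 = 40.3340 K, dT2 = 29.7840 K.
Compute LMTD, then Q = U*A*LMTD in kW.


LMTD = 34.7928 K
Q = 870.6220 * 8.2930 * 34.7928 = 251206.5614 W = 251.2066 kW

251.2066 kW


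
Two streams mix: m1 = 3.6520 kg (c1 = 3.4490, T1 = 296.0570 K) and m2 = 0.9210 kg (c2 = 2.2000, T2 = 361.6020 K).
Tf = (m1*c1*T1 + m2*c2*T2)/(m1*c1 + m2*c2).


num = 4461.7373
den = 14.6219
Tf = 305.1397 K

305.1397 K


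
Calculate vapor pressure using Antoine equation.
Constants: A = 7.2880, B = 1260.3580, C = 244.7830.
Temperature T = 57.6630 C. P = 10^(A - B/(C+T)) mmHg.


C+T = 302.4460
B/(C+T) = 4.1672
log10(P) = 7.2880 - 4.1672 = 3.1208
P = 10^3.1208 = 1320.6367 mmHg

1320.6367 mmHg


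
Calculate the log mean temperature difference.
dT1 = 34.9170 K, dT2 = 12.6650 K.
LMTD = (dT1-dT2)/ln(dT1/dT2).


dT1/dT2 = 2.7570
ln(dT1/dT2) = 1.0141
LMTD = 22.2520 / 1.0141 = 21.9419 K

21.9419 K


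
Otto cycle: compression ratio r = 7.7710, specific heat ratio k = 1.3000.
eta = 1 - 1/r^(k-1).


r^(k-1) = 1.8499
eta = 1 - 1/1.8499 = 0.4594 = 45.9424%

45.9424%


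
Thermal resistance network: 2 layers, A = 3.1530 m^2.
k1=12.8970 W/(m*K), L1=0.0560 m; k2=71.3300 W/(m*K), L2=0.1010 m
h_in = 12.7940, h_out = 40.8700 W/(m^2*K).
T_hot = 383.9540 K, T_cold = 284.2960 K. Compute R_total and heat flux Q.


R_conv_in = 1/(12.7940*3.1530) = 0.0248
R_1 = 0.0560/(12.8970*3.1530) = 0.0014
R_2 = 0.1010/(71.3300*3.1530) = 0.0004
R_conv_out = 1/(40.8700*3.1530) = 0.0078
R_total = 0.0344 K/W
Q = 99.6580 / 0.0344 = 2899.0579 W

R_total = 0.0344 K/W, Q = 2899.0579 W


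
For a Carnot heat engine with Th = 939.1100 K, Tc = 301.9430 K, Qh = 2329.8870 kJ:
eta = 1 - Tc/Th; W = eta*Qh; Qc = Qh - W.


eta = 1 - 301.9430/939.1100 = 0.6785
W = 0.6785 * 2329.8870 = 1580.7809 kJ
Qc = 2329.8870 - 1580.7809 = 749.1061 kJ

eta = 67.8480%, W = 1580.7809 kJ, Qc = 749.1061 kJ


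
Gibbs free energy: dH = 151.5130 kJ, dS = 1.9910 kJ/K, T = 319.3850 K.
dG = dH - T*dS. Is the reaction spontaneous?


T*dS = 319.3850 * 1.9910 = 635.8955 kJ
dG = 151.5130 - 635.8955 = -484.3825 kJ (spontaneous)

dG = -484.3825 kJ, spontaneous


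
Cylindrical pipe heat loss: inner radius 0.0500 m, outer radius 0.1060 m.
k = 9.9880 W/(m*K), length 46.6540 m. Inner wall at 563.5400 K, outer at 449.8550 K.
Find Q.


dT = 113.6850 K
ln(ro/ri) = 0.7514
Q = 2*pi*9.9880*46.6540*113.6850 / 0.7514 = 442965.5620 W

442965.5620 W


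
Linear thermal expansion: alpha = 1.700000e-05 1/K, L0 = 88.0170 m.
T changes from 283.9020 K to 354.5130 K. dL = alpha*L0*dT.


dT = 70.6110 K
dL = 1.700000e-05 * 88.0170 * 70.6110 = 0.105654 m
L_final = 88.122654 m

dL = 0.105654 m


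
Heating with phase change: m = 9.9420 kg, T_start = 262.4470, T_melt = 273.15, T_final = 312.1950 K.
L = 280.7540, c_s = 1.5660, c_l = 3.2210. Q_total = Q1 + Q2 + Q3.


Q1 (sensible, solid) = 9.9420 * 1.5660 * 10.7030 = 166.6368 kJ
Q2 (latent) = 9.9420 * 280.7540 = 2791.2563 kJ
Q3 (sensible, liquid) = 9.9420 * 3.2210 * 39.0450 = 1250.3451 kJ
Q_total = 4208.2383 kJ

4208.2383 kJ


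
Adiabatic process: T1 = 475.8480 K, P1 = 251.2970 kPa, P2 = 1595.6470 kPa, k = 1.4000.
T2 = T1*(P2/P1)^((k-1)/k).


(k-1)/k = 0.2857
(P2/P1)^exp = 1.6957
T2 = 475.8480 * 1.6957 = 806.9103 K

806.9103 K


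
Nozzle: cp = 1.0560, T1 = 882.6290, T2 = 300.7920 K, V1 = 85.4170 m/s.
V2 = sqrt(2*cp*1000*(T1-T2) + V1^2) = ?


dT = 581.8370 K
2*cp*1000*dT = 1228839.7440
V1^2 = 7296.0639
V2 = sqrt(1236135.8079) = 1111.8164 m/s

1111.8164 m/s


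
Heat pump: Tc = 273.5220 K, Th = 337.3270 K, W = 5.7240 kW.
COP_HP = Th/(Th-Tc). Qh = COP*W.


COP = 337.3270 / 63.8050 = 5.2868
Qh = 5.2868 * 5.7240 = 30.2619 kW

COP = 5.2868, Qh = 30.2619 kW


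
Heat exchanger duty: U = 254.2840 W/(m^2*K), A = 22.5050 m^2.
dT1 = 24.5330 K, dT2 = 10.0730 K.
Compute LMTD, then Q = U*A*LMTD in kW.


LMTD = 16.2443 K
Q = 254.2840 * 22.5050 * 16.2443 = 92960.4013 W = 92.9604 kW

92.9604 kW


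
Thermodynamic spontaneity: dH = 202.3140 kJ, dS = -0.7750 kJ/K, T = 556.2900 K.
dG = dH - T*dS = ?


T*dS = 556.2900 * -0.7750 = -431.1248 kJ
dG = 202.3140 + 431.1248 = 633.4388 kJ (non-spontaneous)

dG = 633.4388 kJ, non-spontaneous


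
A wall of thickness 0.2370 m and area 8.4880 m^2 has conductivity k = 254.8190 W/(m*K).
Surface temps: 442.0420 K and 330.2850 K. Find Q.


dT = 111.7570 K
Q = 254.8190 * 8.4880 * 111.7570 / 0.2370 = 1019914.0324 W

1019914.0324 W


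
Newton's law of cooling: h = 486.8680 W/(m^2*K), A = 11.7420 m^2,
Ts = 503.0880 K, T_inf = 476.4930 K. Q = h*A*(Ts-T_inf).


dT = 26.5950 K
Q = 486.8680 * 11.7420 * 26.5950 = 152038.4039 W

152038.4039 W


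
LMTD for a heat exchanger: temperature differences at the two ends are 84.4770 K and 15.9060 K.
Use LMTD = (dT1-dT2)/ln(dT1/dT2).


dT1/dT2 = 5.3110
ln(dT1/dT2) = 1.6698
LMTD = 68.5710 / 1.6698 = 41.0658 K

41.0658 K


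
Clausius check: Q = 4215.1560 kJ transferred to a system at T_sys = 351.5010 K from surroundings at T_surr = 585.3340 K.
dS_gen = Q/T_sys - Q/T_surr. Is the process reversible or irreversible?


dS_sys = 4215.1560/351.5010 = 11.9919 kJ/K
dS_surr = -4215.1560/585.3340 = -7.2013 kJ/K
dS_gen = 11.9919 - 7.2013 = 4.7906 kJ/K (irreversible)

dS_gen = 4.7906 kJ/K, irreversible


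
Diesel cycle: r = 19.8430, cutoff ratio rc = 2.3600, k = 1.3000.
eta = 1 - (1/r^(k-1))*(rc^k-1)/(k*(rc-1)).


r^(k-1) = 2.4507
rc^k = 3.0534
eta = 0.5261 = 52.6072%

52.6072%


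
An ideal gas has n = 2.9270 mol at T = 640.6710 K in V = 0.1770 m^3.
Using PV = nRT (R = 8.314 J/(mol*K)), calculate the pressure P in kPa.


P = nRT/V = 2.9270 * 8.314 * 640.6710 / 0.1770
= 15590.7788 / 0.1770 = 88083.4958 Pa = 88.0835 kPa

88.0835 kPa


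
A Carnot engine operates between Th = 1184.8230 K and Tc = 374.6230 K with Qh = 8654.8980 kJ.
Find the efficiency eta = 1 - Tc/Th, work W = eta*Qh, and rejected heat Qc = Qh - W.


eta = 1 - 374.6230/1184.8230 = 0.6838
W = 0.6838 * 8654.8980 = 5918.3510 kJ
Qc = 8654.8980 - 5918.3510 = 2736.5470 kJ

eta = 68.3815%, W = 5918.3510 kJ, Qc = 2736.5470 kJ


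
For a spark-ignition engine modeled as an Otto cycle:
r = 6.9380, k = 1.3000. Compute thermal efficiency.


r^(k-1) = 1.7880
eta = 1 - 1/1.7880 = 0.4407 = 44.0719%

44.0719%


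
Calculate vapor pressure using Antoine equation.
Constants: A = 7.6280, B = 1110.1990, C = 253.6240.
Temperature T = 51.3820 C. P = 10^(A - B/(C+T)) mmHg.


C+T = 305.0060
B/(C+T) = 3.6399
log10(P) = 7.6280 - 3.6399 = 3.9881
P = 10^3.9881 = 9729.1497 mmHg

9729.1497 mmHg


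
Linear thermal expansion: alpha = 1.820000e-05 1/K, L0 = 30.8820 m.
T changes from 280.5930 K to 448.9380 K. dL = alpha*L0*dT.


dT = 168.3450 K
dL = 1.820000e-05 * 30.8820 * 168.3450 = 0.094619 m
L_final = 30.976619 m

dL = 0.094619 m


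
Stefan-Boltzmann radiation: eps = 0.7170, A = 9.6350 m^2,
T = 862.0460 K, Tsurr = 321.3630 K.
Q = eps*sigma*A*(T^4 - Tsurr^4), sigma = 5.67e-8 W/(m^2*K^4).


T^4 = 5.5223e+11
Tsurr^4 = 1.0666e+10
Q = 0.7170 * 5.67e-8 * 9.6350 * 5.4157e+11 = 212131.8502 W

212131.8502 W


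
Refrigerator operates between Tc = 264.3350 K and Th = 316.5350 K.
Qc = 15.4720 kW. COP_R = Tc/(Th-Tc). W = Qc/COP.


COP = 264.3350 / 52.2000 = 5.0639
W = 15.4720 / 5.0639 = 3.0554 kW

COP = 5.0639, W = 3.0554 kW


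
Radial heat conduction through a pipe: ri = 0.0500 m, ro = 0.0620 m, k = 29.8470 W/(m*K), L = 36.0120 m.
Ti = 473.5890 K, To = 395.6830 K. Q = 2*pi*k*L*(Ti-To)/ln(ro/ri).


dT = 77.9060 K
ln(ro/ri) = 0.2151
Q = 2*pi*29.8470*36.0120*77.9060 / 0.2151 = 2445880.9602 W

2445880.9602 W


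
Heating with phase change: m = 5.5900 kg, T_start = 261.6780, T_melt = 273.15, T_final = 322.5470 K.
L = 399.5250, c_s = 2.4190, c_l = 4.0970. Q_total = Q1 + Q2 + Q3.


Q1 (sensible, solid) = 5.5900 * 2.4190 * 11.4720 = 155.1268 kJ
Q2 (latent) = 5.5900 * 399.5250 = 2233.3447 kJ
Q3 (sensible, liquid) = 5.5900 * 4.0970 * 49.3970 = 1131.3015 kJ
Q_total = 3519.7730 kJ

3519.7730 kJ


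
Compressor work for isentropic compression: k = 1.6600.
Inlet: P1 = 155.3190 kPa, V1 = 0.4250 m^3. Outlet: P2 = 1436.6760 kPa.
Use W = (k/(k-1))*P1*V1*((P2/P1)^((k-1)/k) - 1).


(k-1)/k = 0.3976
(P2/P1)^exp = 2.4217
W = 2.5152 * 155.3190 * 0.4250 * (2.4217 - 1) = 236.0449 kJ

236.0449 kJ


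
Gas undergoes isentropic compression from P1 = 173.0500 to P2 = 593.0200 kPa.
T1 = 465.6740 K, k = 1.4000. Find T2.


(k-1)/k = 0.2857
(P2/P1)^exp = 1.4218
T2 = 465.6740 * 1.4218 = 662.0792 K

662.0792 K


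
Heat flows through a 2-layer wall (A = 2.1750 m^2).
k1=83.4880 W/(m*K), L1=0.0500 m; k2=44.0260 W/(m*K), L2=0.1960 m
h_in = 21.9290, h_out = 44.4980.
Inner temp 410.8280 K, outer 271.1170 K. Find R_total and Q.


R_conv_in = 1/(21.9290*2.1750) = 0.0210
R_1 = 0.0500/(83.4880*2.1750) = 0.0003
R_2 = 0.1960/(44.0260*2.1750) = 0.0020
R_conv_out = 1/(44.4980*2.1750) = 0.0103
R_total = 0.0336 K/W
Q = 139.7110 / 0.0336 = 4155.4818 W

R_total = 0.0336 K/W, Q = 4155.4818 W


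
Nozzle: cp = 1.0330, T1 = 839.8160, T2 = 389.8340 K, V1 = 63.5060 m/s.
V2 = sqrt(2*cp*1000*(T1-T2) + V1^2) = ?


dT = 449.9820 K
2*cp*1000*dT = 929662.8120
V1^2 = 4033.0120
V2 = sqrt(933695.8240) = 966.2794 m/s

966.2794 m/s


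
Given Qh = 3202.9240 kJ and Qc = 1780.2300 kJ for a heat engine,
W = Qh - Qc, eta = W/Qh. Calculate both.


W = 3202.9240 - 1780.2300 = 1422.6940 kJ
eta = 1422.6940 / 3202.9240 = 0.4442 = 44.4186%

W = 1422.6940 kJ, eta = 44.4186%


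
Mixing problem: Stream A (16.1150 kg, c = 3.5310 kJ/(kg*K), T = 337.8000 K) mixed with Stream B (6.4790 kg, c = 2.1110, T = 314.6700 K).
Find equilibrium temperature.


num = 23525.3123
den = 70.5792
Tf = 333.3178 K

333.3178 K


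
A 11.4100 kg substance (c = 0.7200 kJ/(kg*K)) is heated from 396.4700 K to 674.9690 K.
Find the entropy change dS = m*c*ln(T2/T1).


T2/T1 = 1.7024
ln(T2/T1) = 0.5321
dS = 11.4100 * 0.7200 * 0.5321 = 4.3710 kJ/K

4.3710 kJ/K


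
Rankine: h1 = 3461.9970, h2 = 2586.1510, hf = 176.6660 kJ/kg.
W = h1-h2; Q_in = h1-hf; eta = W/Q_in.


W = 875.8460 kJ/kg
Q_in = 3285.3310 kJ/kg
eta = 0.2666 = 26.6593%

eta = 26.6593%


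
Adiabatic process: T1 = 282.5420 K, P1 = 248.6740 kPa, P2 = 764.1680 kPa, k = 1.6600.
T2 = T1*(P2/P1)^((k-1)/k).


(k-1)/k = 0.3976
(P2/P1)^exp = 1.5626
T2 = 282.5420 * 1.5626 = 441.5009 K

441.5009 K


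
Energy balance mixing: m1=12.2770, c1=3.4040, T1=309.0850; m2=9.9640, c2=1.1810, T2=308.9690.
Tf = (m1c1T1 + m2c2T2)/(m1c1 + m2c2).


num = 16552.7306
den = 53.5584
Tf = 309.0595 K

309.0595 K


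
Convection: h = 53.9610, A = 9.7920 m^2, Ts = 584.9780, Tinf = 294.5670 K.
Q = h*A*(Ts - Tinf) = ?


dT = 290.4110 K
Q = 53.9610 * 9.7920 * 290.4110 = 153449.1392 W

153449.1392 W


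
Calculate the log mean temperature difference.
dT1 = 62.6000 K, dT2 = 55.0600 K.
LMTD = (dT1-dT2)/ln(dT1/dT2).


dT1/dT2 = 1.1369
ln(dT1/dT2) = 0.1283
LMTD = 7.5400 / 0.1283 = 58.7494 K

58.7494 K


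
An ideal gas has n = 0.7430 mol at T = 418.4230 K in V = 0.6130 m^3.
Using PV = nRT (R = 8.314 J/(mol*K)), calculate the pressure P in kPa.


P = nRT/V = 0.7430 * 8.314 * 418.4230 / 0.6130
= 2584.7252 / 0.6130 = 4216.5175 Pa = 4.2165 kPa

4.2165 kPa


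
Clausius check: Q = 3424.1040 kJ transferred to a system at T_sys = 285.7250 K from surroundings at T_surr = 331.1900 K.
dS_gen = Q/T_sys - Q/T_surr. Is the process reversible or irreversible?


dS_sys = 3424.1040/285.7250 = 11.9839 kJ/K
dS_surr = -3424.1040/331.1900 = -10.3388 kJ/K
dS_gen = 11.9839 - 10.3388 = 1.6451 kJ/K (irreversible)

dS_gen = 1.6451 kJ/K, irreversible


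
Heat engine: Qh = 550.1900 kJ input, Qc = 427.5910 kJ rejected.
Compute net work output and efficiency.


W = 550.1900 - 427.5910 = 122.5990 kJ
eta = 122.5990 / 550.1900 = 0.2228 = 22.2830%

W = 122.5990 kJ, eta = 22.2830%


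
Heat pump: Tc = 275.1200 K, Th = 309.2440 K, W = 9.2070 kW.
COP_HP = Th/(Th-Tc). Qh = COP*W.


COP = 309.2440 / 34.1240 = 9.0624
Qh = 9.0624 * 9.2070 = 83.4372 kW

COP = 9.0624, Qh = 83.4372 kW


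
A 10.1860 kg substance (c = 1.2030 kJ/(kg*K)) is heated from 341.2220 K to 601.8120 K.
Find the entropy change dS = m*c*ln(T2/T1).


T2/T1 = 1.7637
ln(T2/T1) = 0.5674
dS = 10.1860 * 1.2030 * 0.5674 = 6.9529 kJ/K

6.9529 kJ/K


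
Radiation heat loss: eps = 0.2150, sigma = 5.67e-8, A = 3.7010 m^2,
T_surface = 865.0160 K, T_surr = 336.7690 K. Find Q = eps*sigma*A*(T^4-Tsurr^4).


T^4 = 5.5988e+11
Tsurr^4 = 1.2863e+10
Q = 0.2150 * 5.67e-8 * 3.7010 * 5.4702e+11 = 24679.9002 W

24679.9002 W


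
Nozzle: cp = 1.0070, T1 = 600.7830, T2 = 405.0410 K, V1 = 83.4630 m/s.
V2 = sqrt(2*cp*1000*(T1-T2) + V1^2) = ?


dT = 195.7420 K
2*cp*1000*dT = 394224.3880
V1^2 = 6966.0724
V2 = sqrt(401190.4604) = 633.3960 m/s

633.3960 m/s


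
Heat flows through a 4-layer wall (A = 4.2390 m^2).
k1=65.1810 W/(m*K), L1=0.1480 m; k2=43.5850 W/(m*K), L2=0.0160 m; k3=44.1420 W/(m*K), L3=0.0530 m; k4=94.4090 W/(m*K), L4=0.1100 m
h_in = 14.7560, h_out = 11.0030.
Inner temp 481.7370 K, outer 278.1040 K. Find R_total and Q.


R_conv_in = 1/(14.7560*4.2390) = 0.0160
R_1 = 0.1480/(65.1810*4.2390) = 0.0005
R_2 = 0.0160/(43.5850*4.2390) = 8.6600e-05
R_3 = 0.0530/(44.1420*4.2390) = 0.0003
R_4 = 0.1100/(94.4090*4.2390) = 0.0003
R_conv_out = 1/(11.0030*4.2390) = 0.0214
R_total = 0.0386 K/W
Q = 203.6330 / 0.0386 = 5274.4522 W

R_total = 0.0386 K/W, Q = 5274.4522 W


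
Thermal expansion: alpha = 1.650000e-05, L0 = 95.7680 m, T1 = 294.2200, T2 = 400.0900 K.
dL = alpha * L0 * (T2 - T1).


dT = 105.8700 K
dL = 1.650000e-05 * 95.7680 * 105.8700 = 0.167293 m
L_final = 95.935293 m

dL = 0.167293 m


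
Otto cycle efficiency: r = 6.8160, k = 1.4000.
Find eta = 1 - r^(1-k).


r^(k-1) = 2.1548
eta = 1 - 1/2.1548 = 0.5359 = 53.5925%

53.5925%


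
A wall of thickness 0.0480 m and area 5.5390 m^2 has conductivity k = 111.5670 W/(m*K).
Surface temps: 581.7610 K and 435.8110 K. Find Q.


dT = 145.9500 K
Q = 111.5670 * 5.5390 * 145.9500 / 0.0480 = 1879013.8545 W

1879013.8545 W


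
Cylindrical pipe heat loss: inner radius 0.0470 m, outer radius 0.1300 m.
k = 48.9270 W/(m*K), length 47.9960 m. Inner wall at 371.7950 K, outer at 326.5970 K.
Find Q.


dT = 45.1980 K
ln(ro/ri) = 1.0174
Q = 2*pi*48.9270*47.9960*45.1980 / 1.0174 = 655490.7973 W

655490.7973 W


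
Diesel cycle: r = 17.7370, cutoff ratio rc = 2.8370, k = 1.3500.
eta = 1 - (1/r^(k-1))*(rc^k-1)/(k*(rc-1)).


r^(k-1) = 2.7359
rc^k = 4.0866
eta = 0.5451 = 54.5089%

54.5089%


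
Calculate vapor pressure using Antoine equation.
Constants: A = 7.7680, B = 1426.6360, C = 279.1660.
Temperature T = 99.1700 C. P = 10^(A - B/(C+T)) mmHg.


C+T = 378.3360
B/(C+T) = 3.7708
log10(P) = 7.7680 - 3.7708 = 3.9972
P = 10^3.9972 = 9935.3352 mmHg

9935.3352 mmHg


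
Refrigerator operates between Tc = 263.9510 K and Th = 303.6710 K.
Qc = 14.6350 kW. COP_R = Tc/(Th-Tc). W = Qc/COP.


COP = 263.9510 / 39.7200 = 6.6453
W = 14.6350 / 6.6453 = 2.2023 kW

COP = 6.6453, W = 2.2023 kW


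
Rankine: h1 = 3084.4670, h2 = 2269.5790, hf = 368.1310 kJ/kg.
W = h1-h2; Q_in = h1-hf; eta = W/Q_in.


W = 814.8880 kJ/kg
Q_in = 2716.3360 kJ/kg
eta = 0.3000 = 29.9995%

eta = 29.9995%


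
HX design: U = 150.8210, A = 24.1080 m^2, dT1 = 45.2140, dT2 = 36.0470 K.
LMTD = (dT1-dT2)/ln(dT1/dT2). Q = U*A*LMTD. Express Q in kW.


LMTD = 40.4576 K
Q = 150.8210 * 24.1080 * 40.4576 = 147103.3817 W = 147.1034 kW

147.1034 kW


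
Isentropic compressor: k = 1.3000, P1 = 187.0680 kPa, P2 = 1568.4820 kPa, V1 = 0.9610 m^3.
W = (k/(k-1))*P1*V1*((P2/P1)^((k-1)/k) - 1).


(k-1)/k = 0.2308
(P2/P1)^exp = 1.6335
W = 4.3333 * 187.0680 * 0.9610 * (1.6335 - 1) = 493.4806 kJ

493.4806 kJ


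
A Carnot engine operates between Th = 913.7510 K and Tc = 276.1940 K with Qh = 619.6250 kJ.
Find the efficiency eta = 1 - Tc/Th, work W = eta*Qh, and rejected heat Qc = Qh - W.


eta = 1 - 276.1940/913.7510 = 0.6977
W = 0.6977 * 619.6250 = 432.3347 kJ
Qc = 619.6250 - 432.3347 = 187.2903 kJ

eta = 69.7736%, W = 432.3347 kJ, Qc = 187.2903 kJ


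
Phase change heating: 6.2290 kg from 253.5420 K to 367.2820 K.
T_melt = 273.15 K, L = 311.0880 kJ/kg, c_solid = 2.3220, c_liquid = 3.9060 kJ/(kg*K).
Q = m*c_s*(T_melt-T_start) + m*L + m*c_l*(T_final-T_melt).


Q1 (sensible, solid) = 6.2290 * 2.3220 * 19.6080 = 283.6050 kJ
Q2 (latent) = 6.2290 * 311.0880 = 1937.7672 kJ
Q3 (sensible, liquid) = 6.2290 * 3.9060 * 94.1320 = 2290.2762 kJ
Q_total = 4511.6483 kJ

4511.6483 kJ


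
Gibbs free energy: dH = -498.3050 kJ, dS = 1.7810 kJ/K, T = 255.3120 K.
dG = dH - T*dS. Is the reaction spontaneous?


T*dS = 255.3120 * 1.7810 = 454.7107 kJ
dG = -498.3050 - 454.7107 = -953.0157 kJ (spontaneous)

dG = -953.0157 kJ, spontaneous


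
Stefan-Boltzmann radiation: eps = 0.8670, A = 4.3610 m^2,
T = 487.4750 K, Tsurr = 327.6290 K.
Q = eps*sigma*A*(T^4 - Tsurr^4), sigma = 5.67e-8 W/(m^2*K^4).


T^4 = 5.6469e+10
Tsurr^4 = 1.1522e+10
Q = 0.8670 * 5.67e-8 * 4.3610 * 4.4947e+10 = 9635.7980 W

9635.7980 W


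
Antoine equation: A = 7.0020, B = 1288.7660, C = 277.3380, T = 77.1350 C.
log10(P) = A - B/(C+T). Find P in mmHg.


C+T = 354.4730
B/(C+T) = 3.6357
log10(P) = 7.0020 - 3.6357 = 3.3663
P = 10^3.3663 = 2324.2133 mmHg

2324.2133 mmHg


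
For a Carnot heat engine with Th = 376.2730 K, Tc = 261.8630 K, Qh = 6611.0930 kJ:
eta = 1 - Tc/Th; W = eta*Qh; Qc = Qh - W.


eta = 1 - 261.8630/376.2730 = 0.3041
W = 0.3041 * 6611.0930 = 2010.1765 kJ
Qc = 6611.0930 - 2010.1765 = 4600.9165 kJ

eta = 30.4061%, W = 2010.1765 kJ, Qc = 4600.9165 kJ


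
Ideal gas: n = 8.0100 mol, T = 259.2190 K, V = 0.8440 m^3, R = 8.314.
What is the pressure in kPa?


P = nRT/V = 8.0100 * 8.314 * 259.2190 / 0.8440
= 17262.7256 / 0.8440 = 20453.4663 Pa = 20.4535 kPa

20.4535 kPa


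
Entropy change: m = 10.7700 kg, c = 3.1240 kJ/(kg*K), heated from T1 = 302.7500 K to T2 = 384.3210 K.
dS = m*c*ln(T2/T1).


T2/T1 = 1.2694
ln(T2/T1) = 0.2386
dS = 10.7700 * 3.1240 * 0.2386 = 8.0268 kJ/K

8.0268 kJ/K


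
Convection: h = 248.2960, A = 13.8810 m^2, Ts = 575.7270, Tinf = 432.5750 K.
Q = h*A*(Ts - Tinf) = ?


dT = 143.1520 K
Q = 248.2960 * 13.8810 * 143.1520 = 493387.2217 W

493387.2217 W


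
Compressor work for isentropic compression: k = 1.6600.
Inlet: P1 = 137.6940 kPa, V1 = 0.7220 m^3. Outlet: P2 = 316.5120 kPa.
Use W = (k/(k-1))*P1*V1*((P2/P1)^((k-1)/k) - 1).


(k-1)/k = 0.3976
(P2/P1)^exp = 1.3923
W = 2.5152 * 137.6940 * 0.7220 * (1.3923 - 1) = 98.0812 kJ

98.0812 kJ


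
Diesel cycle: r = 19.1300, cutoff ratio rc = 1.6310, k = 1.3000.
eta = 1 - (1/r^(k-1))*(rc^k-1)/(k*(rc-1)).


r^(k-1) = 2.4239
rc^k = 1.8888
eta = 0.5530 = 55.2981%

55.2981%


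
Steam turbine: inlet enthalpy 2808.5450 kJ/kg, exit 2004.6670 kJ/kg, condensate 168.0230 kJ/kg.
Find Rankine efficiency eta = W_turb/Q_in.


W = 803.8780 kJ/kg
Q_in = 2640.5220 kJ/kg
eta = 0.3044 = 30.4439%

eta = 30.4439%


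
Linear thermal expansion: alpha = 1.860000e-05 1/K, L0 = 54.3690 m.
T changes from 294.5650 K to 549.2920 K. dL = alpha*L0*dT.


dT = 254.7270 K
dL = 1.860000e-05 * 54.3690 * 254.7270 = 0.257596 m
L_final = 54.626596 m

dL = 0.257596 m


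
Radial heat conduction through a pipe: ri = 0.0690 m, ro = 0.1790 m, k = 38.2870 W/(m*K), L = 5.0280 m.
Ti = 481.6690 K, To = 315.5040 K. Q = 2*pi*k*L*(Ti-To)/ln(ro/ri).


dT = 166.1650 K
ln(ro/ri) = 0.9533
Q = 2*pi*38.2870*5.0280*166.1650 / 0.9533 = 210836.5322 W

210836.5322 W


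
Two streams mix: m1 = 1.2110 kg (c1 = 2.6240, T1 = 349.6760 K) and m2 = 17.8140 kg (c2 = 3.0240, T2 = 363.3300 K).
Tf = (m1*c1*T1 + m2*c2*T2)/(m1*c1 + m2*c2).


num = 20683.5714
den = 57.0472
Tf = 362.5694 K

362.5694 K


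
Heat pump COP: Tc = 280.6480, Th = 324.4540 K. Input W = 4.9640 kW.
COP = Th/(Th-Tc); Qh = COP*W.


COP = 324.4540 / 43.8060 = 7.4066
Qh = 7.4066 * 4.9640 = 36.7664 kW

COP = 7.4066, Qh = 36.7664 kW


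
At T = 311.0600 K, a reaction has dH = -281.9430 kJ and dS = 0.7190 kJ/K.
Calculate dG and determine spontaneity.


T*dS = 311.0600 * 0.7190 = 223.6521 kJ
dG = -281.9430 - 223.6521 = -505.5951 kJ (spontaneous)

dG = -505.5951 kJ, spontaneous


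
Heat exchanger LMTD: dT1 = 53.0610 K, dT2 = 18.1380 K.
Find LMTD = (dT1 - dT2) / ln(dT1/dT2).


dT1/dT2 = 2.9254
ln(dT1/dT2) = 1.0734
LMTD = 34.9230 / 1.0734 = 32.5339 K

32.5339 K


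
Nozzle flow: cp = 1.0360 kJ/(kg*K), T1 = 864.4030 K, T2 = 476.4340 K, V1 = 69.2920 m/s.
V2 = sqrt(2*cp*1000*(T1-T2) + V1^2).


dT = 387.9690 K
2*cp*1000*dT = 803871.7680
V1^2 = 4801.3813
V2 = sqrt(808673.1493) = 899.2626 m/s

899.2626 m/s


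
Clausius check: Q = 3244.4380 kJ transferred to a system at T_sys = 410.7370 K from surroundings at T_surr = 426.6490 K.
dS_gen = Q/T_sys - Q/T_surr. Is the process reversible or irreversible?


dS_sys = 3244.4380/410.7370 = 7.8991 kJ/K
dS_surr = -3244.4380/426.6490 = -7.6045 kJ/K
dS_gen = 7.8991 - 7.6045 = 0.2946 kJ/K (irreversible)

dS_gen = 0.2946 kJ/K, irreversible


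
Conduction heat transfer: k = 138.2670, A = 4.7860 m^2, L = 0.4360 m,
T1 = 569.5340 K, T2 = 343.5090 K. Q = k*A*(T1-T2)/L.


dT = 226.0250 K
Q = 138.2670 * 4.7860 * 226.0250 / 0.4360 = 343053.0011 W

343053.0011 W


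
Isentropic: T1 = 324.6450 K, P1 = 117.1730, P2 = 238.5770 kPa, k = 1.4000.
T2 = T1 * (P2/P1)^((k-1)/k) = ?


(k-1)/k = 0.2857
(P2/P1)^exp = 1.2253
T2 = 324.6450 * 1.2253 = 397.7751 K

397.7751 K


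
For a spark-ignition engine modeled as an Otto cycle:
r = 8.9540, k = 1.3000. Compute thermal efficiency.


r^(k-1) = 1.9302
eta = 1 - 1/1.9302 = 0.4819 = 48.1922%

48.1922%


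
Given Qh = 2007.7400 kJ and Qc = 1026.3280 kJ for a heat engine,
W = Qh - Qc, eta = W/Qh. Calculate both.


W = 2007.7400 - 1026.3280 = 981.4120 kJ
eta = 981.4120 / 2007.7400 = 0.4888 = 48.8814%

W = 981.4120 kJ, eta = 48.8814%


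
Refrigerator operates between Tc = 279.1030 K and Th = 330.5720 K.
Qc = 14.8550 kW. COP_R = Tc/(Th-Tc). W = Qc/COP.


COP = 279.1030 / 51.4690 = 5.4227
W = 14.8550 / 5.4227 = 2.7394 kW

COP = 5.4227, W = 2.7394 kW


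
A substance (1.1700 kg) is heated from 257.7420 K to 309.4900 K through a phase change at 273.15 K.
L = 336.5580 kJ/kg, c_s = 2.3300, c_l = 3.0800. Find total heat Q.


Q1 (sensible, solid) = 1.1700 * 2.3300 * 15.4080 = 42.0037 kJ
Q2 (latent) = 1.1700 * 336.5580 = 393.7729 kJ
Q3 (sensible, liquid) = 1.1700 * 3.0800 * 36.3400 = 130.9548 kJ
Q_total = 566.7314 kJ

566.7314 kJ


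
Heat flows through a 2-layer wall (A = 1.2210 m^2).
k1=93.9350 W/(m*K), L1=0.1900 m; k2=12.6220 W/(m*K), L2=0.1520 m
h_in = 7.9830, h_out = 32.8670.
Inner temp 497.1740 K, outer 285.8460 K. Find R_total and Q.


R_conv_in = 1/(7.9830*1.2210) = 0.1026
R_1 = 0.1900/(93.9350*1.2210) = 0.0017
R_2 = 0.1520/(12.6220*1.2210) = 0.0099
R_conv_out = 1/(32.8670*1.2210) = 0.0249
R_total = 0.1390 K/W
Q = 211.3280 / 0.1390 = 1520.0051 W

R_total = 0.1390 K/W, Q = 1520.0051 W


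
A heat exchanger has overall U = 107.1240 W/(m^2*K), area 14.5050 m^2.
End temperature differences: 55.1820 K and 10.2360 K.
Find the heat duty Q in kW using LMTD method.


LMTD = 26.6785 K
Q = 107.1240 * 14.5050 * 26.6785 = 41453.9873 W = 41.4540 kW

41.4540 kW


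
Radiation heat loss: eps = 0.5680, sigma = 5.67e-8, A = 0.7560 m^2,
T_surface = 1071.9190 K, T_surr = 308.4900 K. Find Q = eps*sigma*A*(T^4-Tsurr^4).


T^4 = 1.3202e+12
Tsurr^4 = 9.0566e+09
Q = 0.5680 * 5.67e-8 * 0.7560 * 1.3112e+12 = 31923.5803 W

31923.5803 W


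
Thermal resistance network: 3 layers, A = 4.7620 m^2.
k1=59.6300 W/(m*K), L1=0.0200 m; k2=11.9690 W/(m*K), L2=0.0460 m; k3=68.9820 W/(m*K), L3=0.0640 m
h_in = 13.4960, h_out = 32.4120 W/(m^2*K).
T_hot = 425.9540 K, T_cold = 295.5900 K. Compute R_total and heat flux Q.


R_conv_in = 1/(13.4960*4.7620) = 0.0156
R_1 = 0.0200/(59.6300*4.7620) = 7.0433e-05
R_2 = 0.0460/(11.9690*4.7620) = 0.0008
R_3 = 0.0640/(68.9820*4.7620) = 0.0002
R_conv_out = 1/(32.4120*4.7620) = 0.0065
R_total = 0.0231 K/W
Q = 130.3640 / 0.0231 = 5640.7434 W

R_total = 0.0231 K/W, Q = 5640.7434 W
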